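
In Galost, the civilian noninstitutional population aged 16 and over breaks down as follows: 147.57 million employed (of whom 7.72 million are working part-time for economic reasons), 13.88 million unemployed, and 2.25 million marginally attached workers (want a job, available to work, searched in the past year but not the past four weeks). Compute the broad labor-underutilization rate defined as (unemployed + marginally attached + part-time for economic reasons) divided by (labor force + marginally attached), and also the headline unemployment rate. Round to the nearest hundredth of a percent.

Labor force = 147.57 + 13.88 = 161.45 million.
Numerator = 13.88 + 2.25 + 7.72 = 23.85 million.
Denominator = 161.45 + 2.25 = 163.70 million.
Broad rate = 23.85 / 163.70 = 14.57%.
Headline unemployment rate = 13.88 / 161.45 = 8.60%.

Broad underutilization rate ≈ 14.57%; headline unemployment rate ≈ 8.60%.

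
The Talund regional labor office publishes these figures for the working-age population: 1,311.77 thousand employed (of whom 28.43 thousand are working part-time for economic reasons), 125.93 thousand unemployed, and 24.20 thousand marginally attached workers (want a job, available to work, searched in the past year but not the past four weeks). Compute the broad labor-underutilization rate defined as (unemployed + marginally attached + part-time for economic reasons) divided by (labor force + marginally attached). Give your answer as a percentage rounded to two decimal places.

Broad underutilization rate ≈ 12.21%.

Labor force = 1,311.77 + 125.93 = 1,437.70 thousand.
Numerator = 125.93 + 24.20 + 28.43 = 178.56 thousand.
Denominator = 1,437.70 + 24.20 = 1,461.90 thousand.
Broad rate = 178.56 / 1,461.90 = 12.21%.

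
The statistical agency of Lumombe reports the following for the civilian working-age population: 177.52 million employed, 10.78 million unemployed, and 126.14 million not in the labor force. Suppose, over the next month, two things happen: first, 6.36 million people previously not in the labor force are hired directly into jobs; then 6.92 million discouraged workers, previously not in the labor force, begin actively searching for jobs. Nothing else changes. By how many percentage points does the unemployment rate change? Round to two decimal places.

Initially, labor force = 177.52 + 10.78 = 188.30 million, so u = 10.78/188.30 = 5.72%.
After the first change, employed and labor force both rise by 6.36; unemployed unchanged → E = 183.88, U = 10.78, labor force = 194.66 million.
After the second change, unemployed and labor force both rise by 6.92 → E = 183.88, U = 17.70, labor force = 201.58 million.
New unemployment rate = 17.70 / 201.58 = 8.78%.
Change = 8.78% − 5.72% = +3.06 percentage points.

The unemployment rate changes by +3.06 percentage points.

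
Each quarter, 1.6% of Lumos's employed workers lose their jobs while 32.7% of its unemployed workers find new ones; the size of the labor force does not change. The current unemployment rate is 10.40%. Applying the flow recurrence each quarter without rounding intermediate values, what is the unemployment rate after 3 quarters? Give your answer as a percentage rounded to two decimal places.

With a fixed labor force, u_{t+1} = u_t + s·(1−u_t) − f·u_t = u_t·(1−s−f) + s.
Here 1−s−f = 0.657 and s = 0.016.
u_1 = 0.104000 × 0.657 + 0.016 = 0.084328.
u_2 = 0.084328 × 0.657 + 0.016 = 0.071403.
u_3 = 0.071403 × 0.657 + 0.016 = 0.062912.

Unemployment rate after three quarters ≈ 6.29%.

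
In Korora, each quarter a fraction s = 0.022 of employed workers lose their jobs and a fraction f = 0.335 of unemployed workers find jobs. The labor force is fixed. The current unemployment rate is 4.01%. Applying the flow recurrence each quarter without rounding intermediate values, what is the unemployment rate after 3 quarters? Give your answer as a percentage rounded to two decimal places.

Unemployment rate after three quarters ≈ 5.59%.

With a fixed labor force, u_{t+1} = u_t + s·(1−u_t) − f·u_t = u_t·(1−s−f) + s.
Here 1−s−f = 0.643 and s = 0.022.
u_1 = 0.040100 × 0.643 + 0.022 = 0.047784.
u_2 = 0.047784 × 0.643 + 0.022 = 0.052725.
u_3 = 0.052725 × 0.643 + 0.022 = 0.055902.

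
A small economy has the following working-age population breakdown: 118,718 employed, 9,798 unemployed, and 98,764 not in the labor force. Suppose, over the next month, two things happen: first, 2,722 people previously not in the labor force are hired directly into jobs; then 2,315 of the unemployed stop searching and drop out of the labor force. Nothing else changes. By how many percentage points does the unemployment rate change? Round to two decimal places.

Initially, labor force = 118,718 + 9,798 = 128,516, so u = 9,798/128,516 = 7.62%.
After the first change, employed and labor force both rise by 2,722; unemployed unchanged → E = 121,440, U = 9,798, labor force = 131,238.
After the second change, unemployed and labor force both fall by 2,315 → E = 121,440, U = 7,483, labor force = 128,923.
New unemployment rate = 7,483 / 128,923 = 5.80%.
Change = 5.80% − 7.62% = −1.82 percentage points.

The unemployment rate changes by −1.82 percentage points.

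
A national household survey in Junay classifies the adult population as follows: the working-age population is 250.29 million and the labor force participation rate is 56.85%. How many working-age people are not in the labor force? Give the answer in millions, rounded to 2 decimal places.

Share not in the labor force = 1 − 0.5685 = 0.4315.
Not in labor force = 0.4315 × 250.29 ≈ 108.00 million.

About 108.00 million are not in the labor force.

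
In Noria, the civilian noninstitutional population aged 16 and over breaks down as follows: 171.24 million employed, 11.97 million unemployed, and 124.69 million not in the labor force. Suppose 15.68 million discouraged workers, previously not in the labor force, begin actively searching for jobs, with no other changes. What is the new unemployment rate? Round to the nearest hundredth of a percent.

New unemployment rate ≈ 13.90%.

Initially, labor force = 171.24 + 11.97 = 183.21 million, so u = 11.97/183.21 = 6.53%.
After the change, unemployed and labor force both rise by 15.68 → E = 171.24, U = 27.65, labor force = 198.89 million.
New unemployment rate = 27.65 / 198.89 = 13.90%.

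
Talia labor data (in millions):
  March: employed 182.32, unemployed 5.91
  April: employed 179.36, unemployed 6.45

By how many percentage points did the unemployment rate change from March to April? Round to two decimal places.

The unemployment rate changed by +0.33 percentage points.

March: labor force = 182.32 + 5.91 = 188.23; u = 5.91/188.23 = 3.14%.
April: labor force = 179.36 + 6.45 = 185.81; u = 6.45/185.81 = 3.47%.
Change = 3.47% − 3.14% = +0.33 pp.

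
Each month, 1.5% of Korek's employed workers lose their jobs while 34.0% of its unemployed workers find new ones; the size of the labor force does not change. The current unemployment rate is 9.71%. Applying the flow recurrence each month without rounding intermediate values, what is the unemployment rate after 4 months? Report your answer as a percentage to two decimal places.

With a fixed labor force, u_{t+1} = u_t + s·(1−u_t) − f·u_t = u_t·(1−s−f) + s.
Here 1−s−f = 0.645 and s = 0.015.
u_1 = 0.097100 × 0.645 + 0.015 = 0.077630.
u_2 = 0.077630 × 0.645 + 0.015 = 0.065071.
u_3 = 0.065071 × 0.645 + 0.015 = 0.056971.
u_4 = 0.056971 × 0.645 + 0.015 = 0.051746.

Unemployment rate after four months ≈ 5.17%.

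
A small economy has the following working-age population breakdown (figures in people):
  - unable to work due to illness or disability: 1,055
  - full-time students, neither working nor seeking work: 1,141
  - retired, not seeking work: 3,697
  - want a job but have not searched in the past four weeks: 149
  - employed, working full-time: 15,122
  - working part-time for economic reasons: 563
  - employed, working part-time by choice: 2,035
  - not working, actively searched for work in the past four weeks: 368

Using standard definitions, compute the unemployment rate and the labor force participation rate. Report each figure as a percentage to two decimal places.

Employed = 15,122 + 563 + 2,035 = 17,720 (anyone who worked, including part-time for economic reasons, counts as employed).
Unemployed = 368.
Labor force = 17,720 + 368 = 18,088.
Not in labor force = 1,055 + 1,141 + 3,697 + 149 = 6,042 (those not working and not actively searching are outside the labor force — including those who want a job but have given up searching).
Civilian working-age population = 18,088 + 6,042 = 24,130.
Unemployment rate = 368 / 18,088 = 2.03%.
Labor force participation rate = 18,088 / 24,130 = 74.96%.

Unemployment rate ≈ 2.03%; labor force participation rate ≈ 74.96%.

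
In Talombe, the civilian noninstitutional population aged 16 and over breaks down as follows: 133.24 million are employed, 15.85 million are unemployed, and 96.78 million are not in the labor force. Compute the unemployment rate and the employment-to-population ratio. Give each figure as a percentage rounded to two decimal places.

Unemployment rate ≈ 10.63%; employment-population ratio ≈ 54.19%.

Labor force = employed + unemployed = 133.24 + 15.85 = 149.09 million.
Working-age population = 149.09 + 96.78 = 245.87 million.
Unemployment rate = 15.85 / 149.09 = 10.63%.
Employment-population ratio = 133.24 / 245.87 = 54.19%.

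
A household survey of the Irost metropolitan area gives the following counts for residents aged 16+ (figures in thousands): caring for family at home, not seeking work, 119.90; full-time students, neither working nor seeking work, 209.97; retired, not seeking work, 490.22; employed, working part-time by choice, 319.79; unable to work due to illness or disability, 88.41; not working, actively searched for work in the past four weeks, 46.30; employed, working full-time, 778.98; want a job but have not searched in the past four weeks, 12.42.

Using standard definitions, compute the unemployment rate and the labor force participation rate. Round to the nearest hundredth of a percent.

Unemployment rate ≈ 4.04%; labor force participation rate ≈ 55.42%.

Employed = 319.79 + 778.98 = 1,098.77 thousand.
Unemployed = 46.30 thousand.
Labor force = 1,098.77 + 46.30 = 1,145.07 thousand.
Not in labor force = 119.90 + 209.97 + 490.22 + 88.41 + 12.42 = 920.92 thousand (those not working and not actively searching are outside the labor force — including those who want a job but have given up searching).
Civilian working-age population = 1,145.07 + 920.92 = 2,065.99 thousand.
Unemployment rate = 46.30 / 1,145.07 = 4.04%.
Labor force participation rate = 1,145.07 / 2,065.99 = 55.42%.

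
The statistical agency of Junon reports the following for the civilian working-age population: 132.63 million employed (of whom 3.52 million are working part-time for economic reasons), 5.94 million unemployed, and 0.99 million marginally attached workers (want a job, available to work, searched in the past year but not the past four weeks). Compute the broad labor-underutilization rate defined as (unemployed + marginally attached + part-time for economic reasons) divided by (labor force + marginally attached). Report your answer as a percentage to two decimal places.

Broad underutilization rate ≈ 7.49%.

Labor force = 132.63 + 5.94 = 138.57 million.
Numerator = 5.94 + 0.99 + 3.52 = 10.45 million.
Denominator = 138.57 + 0.99 = 139.56 million.
Broad rate = 10.45 / 139.56 = 7.49%.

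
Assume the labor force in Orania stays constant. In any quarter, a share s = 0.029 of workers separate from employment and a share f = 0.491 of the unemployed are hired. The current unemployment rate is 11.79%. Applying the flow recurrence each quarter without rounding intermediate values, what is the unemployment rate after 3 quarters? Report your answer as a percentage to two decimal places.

Unemployment rate after three quarters ≈ 6.26%.

With a fixed labor force, u_{t+1} = u_t + s·(1−u_t) − f·u_t = u_t·(1−s−f) + s.
Here 1−s−f = 0.480 and s = 0.029.
u_1 = 0.117900 × 0.480 + 0.029 = 0.085592.
u_2 = 0.085592 × 0.480 + 0.029 = 0.070084.
u_3 = 0.070084 × 0.480 + 0.029 = 0.062640.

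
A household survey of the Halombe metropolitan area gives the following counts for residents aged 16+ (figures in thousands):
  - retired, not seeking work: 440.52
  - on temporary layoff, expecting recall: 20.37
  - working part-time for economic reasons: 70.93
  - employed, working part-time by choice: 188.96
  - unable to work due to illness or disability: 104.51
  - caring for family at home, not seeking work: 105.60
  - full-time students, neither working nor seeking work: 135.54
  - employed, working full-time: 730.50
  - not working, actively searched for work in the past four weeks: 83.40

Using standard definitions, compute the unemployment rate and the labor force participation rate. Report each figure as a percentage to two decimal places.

Unemployment rate ≈ 9.48%; labor force participation rate ≈ 58.19%.

Employed = 70.93 + 188.96 + 730.50 = 990.39 thousand (anyone who worked, including part-time for economic reasons, counts as employed).
Unemployed = 20.37 + 83.40 = 103.77 thousand (jobless and actively searching, or on temporary layoff).
Labor force = 990.39 + 103.77 = 1,094.16 thousand.
Not in labor force = 440.52 + 104.51 + 105.60 + 135.54 = 786.17 thousand (those not working and not actively searching are outside the labor force).
Civilian working-age population = 1,094.16 + 786.17 = 1,880.33 thousand.
Unemployment rate = 103.77 / 1,094.16 = 9.48%.
Labor force participation rate = 1,094.16 / 1,880.33 = 58.19%.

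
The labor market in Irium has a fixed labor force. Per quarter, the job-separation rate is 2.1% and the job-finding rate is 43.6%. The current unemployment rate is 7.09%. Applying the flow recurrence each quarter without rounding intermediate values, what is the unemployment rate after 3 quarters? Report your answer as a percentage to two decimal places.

With a fixed labor force, u_{t+1} = u_t + s·(1−u_t) − f·u_t = u_t·(1−s−f) + s.
Here 1−s−f = 0.543 and s = 0.021.
u_1 = 0.070900 × 0.543 + 0.021 = 0.059499.
u_2 = 0.059499 × 0.543 + 0.021 = 0.053308.
u_3 = 0.053308 × 0.543 + 0.021 = 0.049946.

Unemployment rate after three quarters ≈ 4.99%.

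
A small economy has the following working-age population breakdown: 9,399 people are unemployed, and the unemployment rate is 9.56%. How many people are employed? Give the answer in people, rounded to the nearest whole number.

Labor force = U / u = 9,399 / 0.0956 ≈ 98,316.
Employed = labor force − unemployed = 98,316 − 9,399 = 88,917.

About 88,917 are employed.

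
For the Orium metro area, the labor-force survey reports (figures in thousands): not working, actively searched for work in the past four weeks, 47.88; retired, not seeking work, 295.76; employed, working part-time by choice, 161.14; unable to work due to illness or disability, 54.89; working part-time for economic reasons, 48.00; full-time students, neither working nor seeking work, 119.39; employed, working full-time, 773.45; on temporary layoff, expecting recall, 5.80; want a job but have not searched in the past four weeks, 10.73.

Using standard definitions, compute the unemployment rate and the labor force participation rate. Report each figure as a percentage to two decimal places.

Employed = 161.14 + 48.00 + 773.45 = 982.59 thousand (anyone who worked, including part-time for economic reasons, counts as employed).
Unemployed = 47.88 + 5.80 = 53.68 thousand (jobless and actively searching, or on temporary layoff).
Labor force = 982.59 + 53.68 = 1,036.27 thousand.
Not in labor force = 295.76 + 54.89 + 119.39 + 10.73 = 480.77 thousand (those not working and not actively searching are outside the labor force — including those who want a job but have given up searching).
Civilian working-age population = 1,036.27 + 480.77 = 1,517.04 thousand.
Unemployment rate = 53.68 / 1,036.27 = 5.18%.
Labor force participation rate = 1,036.27 / 1,517.04 = 68.31%.

Unemployment rate ≈ 5.18%; labor force participation rate ≈ 68.31%.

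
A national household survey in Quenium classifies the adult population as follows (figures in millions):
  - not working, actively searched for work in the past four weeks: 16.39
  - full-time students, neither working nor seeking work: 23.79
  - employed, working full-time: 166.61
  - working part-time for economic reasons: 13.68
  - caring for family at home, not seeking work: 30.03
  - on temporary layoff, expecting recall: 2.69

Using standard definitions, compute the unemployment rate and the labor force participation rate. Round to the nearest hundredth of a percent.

Employed = 166.61 + 13.68 = 180.29 million (anyone who worked, including part-time for economic reasons, counts as employed).
Unemployed = 16.39 + 2.69 = 19.08 million (jobless and actively searching, or on temporary layoff).
Labor force = 180.29 + 19.08 = 199.37 million.
Not in labor force = 23.79 + 30.03 = 53.82 million (those not working and not actively searching are outside the labor force).
Civilian working-age population = 199.37 + 53.82 = 253.19 million.
Unemployment rate = 19.08 / 199.37 = 9.57%.
Labor force participation rate = 199.37 / 253.19 = 78.74%.

Unemployment rate ≈ 9.57%; labor force participation rate ≈ 78.74%.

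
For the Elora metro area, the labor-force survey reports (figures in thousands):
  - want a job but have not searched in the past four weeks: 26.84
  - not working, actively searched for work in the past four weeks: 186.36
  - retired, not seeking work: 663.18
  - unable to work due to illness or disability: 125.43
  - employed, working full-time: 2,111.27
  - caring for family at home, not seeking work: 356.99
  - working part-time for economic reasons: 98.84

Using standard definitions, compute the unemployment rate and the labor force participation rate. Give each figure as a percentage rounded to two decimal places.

Employed = 2,111.27 + 98.84 = 2,210.11 thousand (anyone who worked, including part-time for economic reasons, counts as employed).
Unemployed = 186.36 thousand.
Labor force = 2,210.11 + 186.36 = 2,396.47 thousand.
Not in labor force = 26.84 + 663.18 + 125.43 + 356.99 = 1,172.44 thousand (those not working and not actively searching are outside the labor force — including those who want a job but have given up searching).
Civilian working-age population = 2,396.47 + 1,172.44 = 3,568.91 thousand.
Unemployment rate = 186.36 / 2,396.47 = 7.78%.
Labor force participation rate = 2,396.47 / 3,568.91 = 67.15%.

Unemployment rate ≈ 7.78%; labor force participation rate ≈ 67.15%.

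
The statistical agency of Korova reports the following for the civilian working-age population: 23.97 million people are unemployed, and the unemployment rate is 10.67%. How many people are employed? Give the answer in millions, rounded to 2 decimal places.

About 200.68 million are employed.

Labor force = U / u = 23.97 / 0.1067 ≈ 224.65 million.
Employed = labor force − unemployed = 224.65 − 23.97 = 200.68 million.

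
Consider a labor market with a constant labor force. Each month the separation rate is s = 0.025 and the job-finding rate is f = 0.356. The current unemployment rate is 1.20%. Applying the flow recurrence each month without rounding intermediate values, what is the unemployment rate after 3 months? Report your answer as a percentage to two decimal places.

With a fixed labor force, u_{t+1} = u_t + s·(1−u_t) − f·u_t = u_t·(1−s−f) + s.
Here 1−s−f = 0.619 and s = 0.025.
u_1 = 0.012000 × 0.619 + 0.025 = 0.032428.
u_2 = 0.032428 × 0.619 + 0.025 = 0.045073.
u_3 = 0.045073 × 0.619 + 0.025 = 0.052900.

Unemployment rate after three months ≈ 5.29%.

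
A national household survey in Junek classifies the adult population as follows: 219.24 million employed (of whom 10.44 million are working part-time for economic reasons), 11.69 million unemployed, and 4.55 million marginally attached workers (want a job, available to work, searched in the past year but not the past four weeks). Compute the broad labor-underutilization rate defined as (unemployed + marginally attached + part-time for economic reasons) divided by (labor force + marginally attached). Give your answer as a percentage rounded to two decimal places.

Broad underutilization rate ≈ 11.33%.

Labor force = 219.24 + 11.69 = 230.93 million.
Numerator = 11.69 + 4.55 + 10.44 = 26.68 million.
Denominator = 230.93 + 4.55 = 235.48 million.
Broad rate = 26.68 / 235.48 = 11.33%.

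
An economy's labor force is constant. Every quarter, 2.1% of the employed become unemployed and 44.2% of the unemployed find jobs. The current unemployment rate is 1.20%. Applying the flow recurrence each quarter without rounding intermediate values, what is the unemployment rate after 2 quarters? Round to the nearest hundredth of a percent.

With a fixed labor force, u_{t+1} = u_t + s·(1−u_t) − f·u_t = u_t·(1−s−f) + s.
Here 1−s−f = 0.537 and s = 0.021.
u_1 = 0.012000 × 0.537 + 0.021 = 0.027444.
u_2 = 0.027444 × 0.537 + 0.021 = 0.035737.

Unemployment rate after two quarters ≈ 3.57%.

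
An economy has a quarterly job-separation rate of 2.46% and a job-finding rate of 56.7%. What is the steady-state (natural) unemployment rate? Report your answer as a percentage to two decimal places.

Steady-state unemployment rate ≈ 4.16%.

At steady state the flows balance: s·E = f·U, so U/(E+U) = s/(s+f).
u* = 2.46 / (2.46 + 56.7) = 2.46 / 59.16 = 4.16%.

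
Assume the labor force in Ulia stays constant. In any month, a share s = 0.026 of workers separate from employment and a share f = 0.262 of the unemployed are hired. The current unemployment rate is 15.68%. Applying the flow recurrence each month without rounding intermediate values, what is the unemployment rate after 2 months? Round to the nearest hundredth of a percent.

Unemployment rate after two months ≈ 12.40%.

With a fixed labor force, u_{t+1} = u_t + s·(1−u_t) − f·u_t = u_t·(1−s−f) + s.
Here 1−s−f = 0.712 and s = 0.026.
u_1 = 0.156800 × 0.712 + 0.026 = 0.137642.
u_2 = 0.137642 × 0.712 + 0.026 = 0.124001.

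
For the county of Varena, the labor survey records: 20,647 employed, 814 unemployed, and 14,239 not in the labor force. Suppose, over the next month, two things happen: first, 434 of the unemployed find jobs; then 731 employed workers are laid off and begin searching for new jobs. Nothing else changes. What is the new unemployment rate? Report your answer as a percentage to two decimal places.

Initially, labor force = 20,647 + 814 = 21,461, so u = 814/21,461 = 3.79%.
After the first change, unemployed falls and employed rises by 434; labor force unchanged → E = 21,081, U = 380, labor force = 21,461.
After the second change, employed falls and unemployed rises by 731; labor force unchanged → E = 20,350, U = 1,111, labor force = 21,461.
New unemployment rate = 1,111 / 21,461 = 5.18%.

New unemployment rate ≈ 5.18%.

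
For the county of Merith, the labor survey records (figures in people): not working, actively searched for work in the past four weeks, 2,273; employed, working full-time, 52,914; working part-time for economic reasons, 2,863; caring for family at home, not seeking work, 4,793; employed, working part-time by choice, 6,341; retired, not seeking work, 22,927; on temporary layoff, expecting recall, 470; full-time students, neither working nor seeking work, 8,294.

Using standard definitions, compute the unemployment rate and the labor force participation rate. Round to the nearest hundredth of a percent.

Unemployment rate ≈ 4.23%; labor force participation rate ≈ 64.30%.

Employed = 52,914 + 2,863 + 6,341 = 62,118 (anyone who worked, including part-time for economic reasons, counts as employed).
Unemployed = 2,273 + 470 = 2,743 (jobless and actively searching, or on temporary layoff).
Labor force = 62,118 + 2,743 = 64,861.
Not in labor force = 4,793 + 22,927 + 8,294 = 36,014 (those not working and not actively searching are outside the labor force).
Civilian working-age population = 64,861 + 36,014 = 100,875.
Unemployment rate = 2,743 / 64,861 = 4.23%.
Labor force participation rate = 64,861 / 100,875 = 64.30%.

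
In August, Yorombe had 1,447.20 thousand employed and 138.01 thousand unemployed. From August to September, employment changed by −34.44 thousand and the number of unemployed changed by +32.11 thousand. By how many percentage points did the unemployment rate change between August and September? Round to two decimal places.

August: labor force = 1,447.20 + 138.01 = 1,585.21; u = 138.01/1,585.21 = 8.71%.
September: labor force = 1,412.76 + 170.12 = 1,582.88; u = 170.12/1,582.88 = 10.75%.
Change = 10.75% − 8.71% = +2.04 pp.

The unemployment rate changed by +2.04 percentage points.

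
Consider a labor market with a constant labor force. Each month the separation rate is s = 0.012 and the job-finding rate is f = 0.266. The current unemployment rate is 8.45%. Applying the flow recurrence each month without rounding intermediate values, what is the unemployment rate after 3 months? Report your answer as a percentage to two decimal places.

Unemployment rate after three months ≈ 5.87%.

With a fixed labor force, u_{t+1} = u_t + s·(1−u_t) − f·u_t = u_t·(1−s−f) + s.
Here 1−s−f = 0.722 and s = 0.012.
u_1 = 0.084500 × 0.722 + 0.012 = 0.073009.
u_2 = 0.073009 × 0.722 + 0.012 = 0.064712.
u_3 = 0.064712 × 0.722 + 0.012 = 0.058722.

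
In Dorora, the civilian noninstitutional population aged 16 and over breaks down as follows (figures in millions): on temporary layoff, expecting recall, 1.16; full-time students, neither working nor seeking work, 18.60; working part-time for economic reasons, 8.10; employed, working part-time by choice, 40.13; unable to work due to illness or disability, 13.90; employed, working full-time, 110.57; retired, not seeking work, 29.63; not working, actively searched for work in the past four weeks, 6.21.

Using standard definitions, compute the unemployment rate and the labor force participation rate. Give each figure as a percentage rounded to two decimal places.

Unemployment rate ≈ 4.44%; labor force participation rate ≈ 72.79%.

Employed = 8.10 + 40.13 + 110.57 = 158.80 million (anyone who worked, including part-time for economic reasons, counts as employed).
Unemployed = 1.16 + 6.21 = 7.37 million (jobless and actively searching, or on temporary layoff).
Labor force = 158.80 + 7.37 = 166.17 million.
Not in labor force = 18.60 + 13.90 + 29.63 = 62.13 million (those not working and not actively searching are outside the labor force).
Civilian working-age population = 166.17 + 62.13 = 228.30 million.
Unemployment rate = 7.37 / 166.17 = 4.44%.
Labor force participation rate = 166.17 / 228.30 = 72.79%.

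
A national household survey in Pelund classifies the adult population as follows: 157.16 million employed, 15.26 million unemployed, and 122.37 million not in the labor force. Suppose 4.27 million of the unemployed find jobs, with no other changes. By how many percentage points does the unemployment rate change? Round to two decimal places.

Initially, labor force = 157.16 + 15.26 = 172.42 million, so u = 15.26/172.42 = 8.85%.
After the change, unemployed falls and employed rises by 4.27; labor force unchanged → E = 161.43, U = 10.99, labor force = 172.42 million.
New unemployment rate = 10.99 / 172.42 = 6.37%.
Change = 6.37% − 8.85% = −2.48 percentage points.

The unemployment rate changes by −2.48 percentage points.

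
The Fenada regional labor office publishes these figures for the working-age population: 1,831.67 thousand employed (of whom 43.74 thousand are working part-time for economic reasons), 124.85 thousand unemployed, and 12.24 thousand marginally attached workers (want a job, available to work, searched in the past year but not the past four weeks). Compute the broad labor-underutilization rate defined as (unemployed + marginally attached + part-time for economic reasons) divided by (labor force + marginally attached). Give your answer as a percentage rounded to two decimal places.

Broad underutilization rate ≈ 9.18%.

Labor force = 1,831.67 + 124.85 = 1,956.52 thousand.
Numerator = 124.85 + 12.24 + 43.74 = 180.83 thousand.
Denominator = 1,956.52 + 12.24 = 1,968.76 thousand.
Broad rate = 180.83 / 1,968.76 = 9.18%.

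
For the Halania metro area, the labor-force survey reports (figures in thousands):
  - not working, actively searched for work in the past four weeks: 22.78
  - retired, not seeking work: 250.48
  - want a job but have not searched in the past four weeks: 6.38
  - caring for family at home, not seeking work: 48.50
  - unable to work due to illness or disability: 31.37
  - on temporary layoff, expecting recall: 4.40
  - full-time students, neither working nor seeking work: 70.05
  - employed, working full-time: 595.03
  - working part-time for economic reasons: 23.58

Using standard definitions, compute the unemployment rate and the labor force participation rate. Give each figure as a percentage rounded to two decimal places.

Employed = 595.03 + 23.58 = 618.61 thousand (anyone who worked, including part-time for economic reasons, counts as employed).
Unemployed = 22.78 + 4.40 = 27.18 thousand (jobless and actively searching, or on temporary layoff).
Labor force = 618.61 + 27.18 = 645.79 thousand.
Not in labor force = 250.48 + 6.38 + 48.50 + 31.37 + 70.05 = 406.78 thousand (those not working and not actively searching are outside the labor force — including those who want a job but have given up searching).
Civilian working-age population = 645.79 + 406.78 = 1,052.57 thousand.
Unemployment rate = 27.18 / 645.79 = 4.21%.
Labor force participation rate = 645.79 / 1,052.57 = 61.35%.

Unemployment rate ≈ 4.21%; labor force participation rate ≈ 61.35%.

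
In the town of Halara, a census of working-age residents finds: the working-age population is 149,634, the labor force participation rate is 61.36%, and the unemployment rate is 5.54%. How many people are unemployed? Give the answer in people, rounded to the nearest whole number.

Labor force = 0.6136 × 149,634 = 91,815.
Unemployed = 0.0554 × 91,815 ≈ 5,087.

About 5,087 are unemployed.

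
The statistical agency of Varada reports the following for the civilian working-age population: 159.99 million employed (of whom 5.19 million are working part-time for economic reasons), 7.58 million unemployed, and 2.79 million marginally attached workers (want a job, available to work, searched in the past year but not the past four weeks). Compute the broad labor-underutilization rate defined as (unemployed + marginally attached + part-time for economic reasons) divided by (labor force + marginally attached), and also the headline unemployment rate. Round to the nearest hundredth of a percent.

Labor force = 159.99 + 7.58 = 167.57 million.
Numerator = 7.58 + 2.79 + 5.19 = 15.56 million.
Denominator = 167.57 + 2.79 = 170.36 million.
Broad rate = 15.56 / 170.36 = 9.13%.
Headline unemployment rate = 7.58 / 167.57 = 4.52%.

Broad underutilization rate ≈ 9.13%; headline unemployment rate ≈ 4.52%.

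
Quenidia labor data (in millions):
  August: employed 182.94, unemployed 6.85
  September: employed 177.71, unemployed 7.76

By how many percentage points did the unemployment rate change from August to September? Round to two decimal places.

August: labor force = 182.94 + 6.85 = 189.79; u = 6.85/189.79 = 3.61%.
September: labor force = 177.71 + 7.76 = 185.47; u = 7.76/185.47 = 4.18%.
Change = 4.18% − 3.61% = +0.57 pp.

The unemployment rate changed by +0.57 percentage points.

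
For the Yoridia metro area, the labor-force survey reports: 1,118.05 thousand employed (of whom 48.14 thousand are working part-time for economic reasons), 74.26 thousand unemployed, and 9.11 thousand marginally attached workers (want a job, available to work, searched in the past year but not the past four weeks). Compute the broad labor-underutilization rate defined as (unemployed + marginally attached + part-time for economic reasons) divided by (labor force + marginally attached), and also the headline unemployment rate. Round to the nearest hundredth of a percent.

Labor force = 1,118.05 + 74.26 = 1,192.31 thousand.
Numerator = 74.26 + 9.11 + 48.14 = 131.51 thousand.
Denominator = 1,192.31 + 9.11 = 1,201.42 thousand.
Broad rate = 131.51 / 1,201.42 = 10.95%.
Headline unemployment rate = 74.26 / 1,192.31 = 6.23%.

Broad underutilization rate ≈ 10.95%; headline unemployment rate ≈ 6.23%.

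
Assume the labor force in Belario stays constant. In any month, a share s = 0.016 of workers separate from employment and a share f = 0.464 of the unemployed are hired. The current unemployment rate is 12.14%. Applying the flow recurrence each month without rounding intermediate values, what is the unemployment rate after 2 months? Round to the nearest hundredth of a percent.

With a fixed labor force, u_{t+1} = u_t + s·(1−u_t) − f·u_t = u_t·(1−s−f) + s.
Here 1−s−f = 0.520 and s = 0.016.
u_1 = 0.121400 × 0.520 + 0.016 = 0.079128.
u_2 = 0.079128 × 0.520 + 0.016 = 0.057147.

Unemployment rate after two months ≈ 5.71%.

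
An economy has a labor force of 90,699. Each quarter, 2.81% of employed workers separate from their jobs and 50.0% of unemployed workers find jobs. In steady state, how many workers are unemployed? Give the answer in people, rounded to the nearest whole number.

Steady-state unemployment rate u* = s/(s+f) = 2.81/(2.81+50.0) = 0.053210.
Unemployed = u* × labor force = 0.053210 × 90,699 ≈ 4,826.

About 4,826 are unemployed in steady state.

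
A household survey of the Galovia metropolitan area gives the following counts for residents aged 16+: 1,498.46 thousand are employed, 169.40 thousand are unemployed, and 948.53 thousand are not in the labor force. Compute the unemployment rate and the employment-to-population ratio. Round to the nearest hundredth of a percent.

Unemployment rate ≈ 10.16%; employment-population ratio ≈ 57.27%.

Labor force = employed + unemployed = 1,498.46 + 169.40 = 1,667.86 thousand.
Working-age population = 1,667.86 + 948.53 = 2,616.39 thousand.
Unemployment rate = 169.40 / 1,667.86 = 10.16%.
Employment-population ratio = 1,498.46 / 2,616.39 = 57.27%.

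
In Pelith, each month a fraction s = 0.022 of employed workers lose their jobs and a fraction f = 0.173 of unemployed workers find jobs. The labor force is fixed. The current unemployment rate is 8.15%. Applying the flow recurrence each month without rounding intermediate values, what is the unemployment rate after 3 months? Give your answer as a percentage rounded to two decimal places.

Unemployment rate after three months ≈ 9.65%.

With a fixed labor force, u_{t+1} = u_t + s·(1−u_t) − f·u_t = u_t·(1−s−f) + s.
Here 1−s−f = 0.805 and s = 0.022.
u_1 = 0.081500 × 0.805 + 0.022 = 0.087608.
u_2 = 0.087608 × 0.805 + 0.022 = 0.092524.
u_3 = 0.092524 × 0.805 + 0.022 = 0.096482.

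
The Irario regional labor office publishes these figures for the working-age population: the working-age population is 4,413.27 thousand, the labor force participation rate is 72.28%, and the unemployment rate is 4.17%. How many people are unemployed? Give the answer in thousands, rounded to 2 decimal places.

Labor force = 0.7228 × 4,413.27 = 3,189.91 thousand.
Unemployed = 0.0417 × 3,189.91 ≈ 133.02 thousand.

About 133.02 thousand are unemployed.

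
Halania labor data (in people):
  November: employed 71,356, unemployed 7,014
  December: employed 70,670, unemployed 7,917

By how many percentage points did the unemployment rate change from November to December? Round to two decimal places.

November: labor force = 71,356 + 7,014 = 78,370; u = 7,014/78,370 = 8.95%.
December: labor force = 70,670 + 7,917 = 78,587; u = 7,917/78,587 = 10.07%.
Change = 10.07% − 8.95% = +1.12 pp.

The unemployment rate changed by +1.12 percentage points.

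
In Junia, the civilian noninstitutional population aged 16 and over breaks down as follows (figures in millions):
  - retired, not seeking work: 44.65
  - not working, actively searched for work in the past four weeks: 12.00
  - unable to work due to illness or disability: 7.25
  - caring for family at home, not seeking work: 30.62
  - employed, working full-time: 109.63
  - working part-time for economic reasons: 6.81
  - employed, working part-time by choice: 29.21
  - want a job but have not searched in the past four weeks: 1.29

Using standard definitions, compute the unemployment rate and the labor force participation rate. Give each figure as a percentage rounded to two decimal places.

Unemployment rate ≈ 7.61%; labor force participation rate ≈ 65.29%.

Employed = 109.63 + 6.81 + 29.21 = 145.65 million (anyone who worked, including part-time for economic reasons, counts as employed).
Unemployed = 12.00 million.
Labor force = 145.65 + 12.00 = 157.65 million.
Not in labor force = 44.65 + 7.25 + 30.62 + 1.29 = 83.81 million (those not working and not actively searching are outside the labor force — including those who want a job but have given up searching).
Civilian working-age population = 157.65 + 83.81 = 241.46 million.
Unemployment rate = 12.00 / 157.65 = 7.61%.
Labor force participation rate = 157.65 / 241.46 = 65.29%.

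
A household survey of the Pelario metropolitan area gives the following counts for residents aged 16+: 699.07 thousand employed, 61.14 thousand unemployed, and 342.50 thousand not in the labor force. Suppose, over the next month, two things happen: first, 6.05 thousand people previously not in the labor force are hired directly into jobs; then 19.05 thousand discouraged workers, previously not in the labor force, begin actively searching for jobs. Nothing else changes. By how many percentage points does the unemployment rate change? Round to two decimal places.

Initially, labor force = 699.07 + 61.14 = 760.21 thousand, so u = 61.14/760.21 = 8.04%.
After the first change, employed and labor force both rise by 6.05; unemployed unchanged → E = 705.12, U = 61.14, labor force = 766.26 thousand.
After the second change, unemployed and labor force both rise by 19.05 → E = 705.12, U = 80.19, labor force = 785.31 thousand.
New unemployment rate = 80.19 / 785.31 = 10.21%.
Change = 10.21% − 8.04% = +2.17 percentage points.

The unemployment rate changes by +2.17 percentage points.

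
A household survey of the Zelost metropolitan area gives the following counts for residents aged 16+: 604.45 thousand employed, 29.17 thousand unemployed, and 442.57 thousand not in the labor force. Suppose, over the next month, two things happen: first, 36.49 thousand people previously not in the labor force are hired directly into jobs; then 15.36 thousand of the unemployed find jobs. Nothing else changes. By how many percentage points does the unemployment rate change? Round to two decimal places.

The unemployment rate changes by −2.54 percentage points.

Initially, labor force = 604.45 + 29.17 = 633.62 thousand, so u = 29.17/633.62 = 4.60%.
After the first change, employed and labor force both rise by 36.49; unemployed unchanged → E = 640.94, U = 29.17, labor force = 670.11 thousand.
After the second change, unemployed falls and employed rises by 15.36; labor force unchanged → E = 656.30, U = 13.81, labor force = 670.11 thousand.
New unemployment rate = 13.81 / 670.11 = 2.06%.
Change = 2.06% − 4.60% = −2.54 percentage points.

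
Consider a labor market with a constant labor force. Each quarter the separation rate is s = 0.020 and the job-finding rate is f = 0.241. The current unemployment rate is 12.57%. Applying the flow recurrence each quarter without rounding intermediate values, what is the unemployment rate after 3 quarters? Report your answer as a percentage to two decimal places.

Unemployment rate after three quarters ≈ 9.64%.

With a fixed labor force, u_{t+1} = u_t + s·(1−u_t) − f·u_t = u_t·(1−s−f) + s.
Here 1−s−f = 0.739 and s = 0.020.
u_1 = 0.125700 × 0.739 + 0.020 = 0.112892.
u_2 = 0.112892 × 0.739 + 0.020 = 0.103427.
u_3 = 0.103427 × 0.739 + 0.020 = 0.096433.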